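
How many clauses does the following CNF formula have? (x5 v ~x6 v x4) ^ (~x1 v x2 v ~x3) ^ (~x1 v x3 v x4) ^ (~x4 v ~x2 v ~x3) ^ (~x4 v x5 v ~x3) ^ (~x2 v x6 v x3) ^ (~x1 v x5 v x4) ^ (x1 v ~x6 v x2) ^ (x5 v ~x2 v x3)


Each group enclosed in parentheses joined by ^ is one clause.
Counting the conjuncts: 9 clauses.

9


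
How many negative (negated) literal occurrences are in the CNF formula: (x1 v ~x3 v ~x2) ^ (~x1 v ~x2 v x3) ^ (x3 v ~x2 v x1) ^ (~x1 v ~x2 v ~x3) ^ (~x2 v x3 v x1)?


Scan each clause for negated literals.
Clause 1: 2 negative; Clause 2: 2 negative; Clause 3: 1 negative; Clause 4: 3 negative; Clause 5: 1 negative.
Total negative literal occurrences = 9.

9


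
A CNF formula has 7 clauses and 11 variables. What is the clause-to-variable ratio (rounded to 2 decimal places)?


Clause-to-variable ratio = clauses / variables.
7 / 11 = 0.64.

0.64


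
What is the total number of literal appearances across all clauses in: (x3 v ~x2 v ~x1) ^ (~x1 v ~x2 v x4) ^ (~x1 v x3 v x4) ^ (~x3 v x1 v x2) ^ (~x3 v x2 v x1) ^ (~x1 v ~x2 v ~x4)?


Clause lengths: 3, 3, 3, 3, 3, 3.
Sum = 3 + 3 + 3 + 3 + 3 + 3 = 18.

18


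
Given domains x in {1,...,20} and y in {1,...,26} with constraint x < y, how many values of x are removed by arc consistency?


For the constraint x < y, x needs a supporting value in y's domain.
x can be at most 25 (one less than y's maximum).
Valid x values from domain: 20 out of 20.
Pruned = 20 - 20 = 0.

0


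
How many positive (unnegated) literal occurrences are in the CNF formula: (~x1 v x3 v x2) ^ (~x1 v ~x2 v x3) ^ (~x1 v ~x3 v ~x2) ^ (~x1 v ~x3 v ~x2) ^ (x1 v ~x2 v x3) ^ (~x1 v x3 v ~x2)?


Scan each clause for unnegated literals.
Clause 1: 2 positive; Clause 2: 1 positive; Clause 3: 0 positive; Clause 4: 0 positive; Clause 5: 2 positive; Clause 6: 1 positive.
Total positive literal occurrences = 6.

6


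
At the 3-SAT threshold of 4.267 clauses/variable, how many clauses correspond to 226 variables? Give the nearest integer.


The 3-SAT phase transition occurs at approximately 4.267 clauses per variable.
m = 4.267 * 226 = 964.342.
Rounded to nearest integer: 964.

964


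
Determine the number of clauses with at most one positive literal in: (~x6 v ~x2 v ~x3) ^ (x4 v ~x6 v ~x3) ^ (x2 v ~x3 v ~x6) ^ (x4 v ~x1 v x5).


A Horn clause has at most one positive literal.
Clause 1: 0 positive lit(s) -> Horn
Clause 2: 1 positive lit(s) -> Horn
Clause 3: 1 positive lit(s) -> Horn
Clause 4: 2 positive lit(s) -> not Horn
Total Horn clauses = 3.

3


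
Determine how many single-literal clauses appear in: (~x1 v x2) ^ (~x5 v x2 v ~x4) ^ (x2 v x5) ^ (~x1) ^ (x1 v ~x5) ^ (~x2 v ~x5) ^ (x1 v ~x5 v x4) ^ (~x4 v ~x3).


A unit clause contains exactly one literal.
Unit clauses found: (~x1).
Count = 1.

1


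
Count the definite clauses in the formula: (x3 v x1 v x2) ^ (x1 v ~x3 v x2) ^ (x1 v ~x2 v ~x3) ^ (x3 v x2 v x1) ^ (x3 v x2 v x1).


A definite clause has exactly one positive literal.
Clause 1: 3 positive -> not definite
Clause 2: 2 positive -> not definite
Clause 3: 1 positive -> definite
Clause 4: 3 positive -> not definite
Clause 5: 3 positive -> not definite
Definite clause count = 1.

1


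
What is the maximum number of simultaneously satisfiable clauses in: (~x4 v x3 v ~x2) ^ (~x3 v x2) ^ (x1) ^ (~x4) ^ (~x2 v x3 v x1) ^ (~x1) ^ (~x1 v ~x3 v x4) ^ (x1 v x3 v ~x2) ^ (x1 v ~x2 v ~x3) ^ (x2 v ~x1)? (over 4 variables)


Enumerate all 16 truth assignments.
For each, count how many of the 10 clauses are satisfied.
The formula is not fully satisfiable, so the maximum is below 10.
Maximum simultaneously satisfiable clauses = 9.

9


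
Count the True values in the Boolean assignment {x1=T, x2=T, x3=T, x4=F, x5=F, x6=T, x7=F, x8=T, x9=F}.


The weight is the number of variables assigned True.
True variables: x1, x2, x3, x6, x8.
Weight = 5.

5


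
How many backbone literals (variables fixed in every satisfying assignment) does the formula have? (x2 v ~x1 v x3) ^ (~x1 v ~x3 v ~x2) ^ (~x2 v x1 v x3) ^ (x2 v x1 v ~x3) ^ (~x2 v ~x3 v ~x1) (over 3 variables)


Find all satisfying assignments: 4 model(s).
Check which variables have the same value in every model.
No variable is fixed across all models.
Backbone size = 0.

0


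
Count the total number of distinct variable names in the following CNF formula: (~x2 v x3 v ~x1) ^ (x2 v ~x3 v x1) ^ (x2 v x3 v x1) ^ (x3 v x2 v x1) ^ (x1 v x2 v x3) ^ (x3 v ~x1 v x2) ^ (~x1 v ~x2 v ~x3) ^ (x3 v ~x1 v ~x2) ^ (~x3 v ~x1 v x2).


Identify each distinct variable in the formula.
Variables found: x1, x2, x3.
Total distinct variables = 3.

3


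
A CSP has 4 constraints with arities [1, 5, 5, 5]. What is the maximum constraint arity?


The arities are: 1, 5, 5, 5.
Scan for the maximum value.
Maximum arity = 5.

5


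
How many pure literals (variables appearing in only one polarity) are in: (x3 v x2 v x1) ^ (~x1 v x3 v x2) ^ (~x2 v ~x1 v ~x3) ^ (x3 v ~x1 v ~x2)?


A pure literal appears in only one polarity across all clauses.
No pure literals found.
Count = 0.

0


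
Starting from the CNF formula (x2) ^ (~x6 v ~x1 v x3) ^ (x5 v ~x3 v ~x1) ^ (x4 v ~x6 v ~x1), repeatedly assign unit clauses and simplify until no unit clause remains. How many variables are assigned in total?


Unit propagation repeatedly assigns the literal in any unit clause, then simplifies.
Assignments in order: x2 = T.
No further unit clauses remain.
Total variables assigned = 1.

1


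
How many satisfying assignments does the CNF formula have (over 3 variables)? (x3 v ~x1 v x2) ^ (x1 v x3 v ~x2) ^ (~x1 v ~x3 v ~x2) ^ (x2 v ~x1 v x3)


Enumerate all 8 truth assignments over 3 variables.
Test each against every clause.
Satisfying assignments found: 5.

5


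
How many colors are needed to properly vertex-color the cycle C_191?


An odd cycle cannot be 2-colored: alternating two colors around the cycle returns to the start with a conflict.
Since 191 is odd, three colors are required (and three suffice).
Chromatic number = 3.

3


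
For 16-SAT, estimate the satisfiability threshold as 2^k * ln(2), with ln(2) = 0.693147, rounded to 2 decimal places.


Using the asymptotic formula: threshold ~ 2^k * ln(2).
2^16 = 65536.
65536 * 0.693147 = 45426.08.

45426.08


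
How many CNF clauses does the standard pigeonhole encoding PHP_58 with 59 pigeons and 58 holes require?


The PHP encoding has two parts:
1) At-least-one-hole clauses: 59 (one per pigeon, each with 58 literals).
2) At-most-one-pigeon-per-hole clauses: 58 holes * C(59,2) = 58 * 1711 = 99238.
Total clauses = 59 + 99238 = 99297.

99297


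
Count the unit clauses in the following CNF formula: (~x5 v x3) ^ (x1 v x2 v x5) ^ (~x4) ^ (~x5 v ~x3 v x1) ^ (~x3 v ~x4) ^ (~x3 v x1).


A unit clause contains exactly one literal.
Unit clauses found: (~x4).
Count = 1.

1


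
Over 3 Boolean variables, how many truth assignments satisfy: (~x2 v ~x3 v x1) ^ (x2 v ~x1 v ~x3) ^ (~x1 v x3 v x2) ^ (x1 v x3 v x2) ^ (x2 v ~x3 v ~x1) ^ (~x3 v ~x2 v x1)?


Enumerate all 8 truth assignments over 3 variables.
Test each against every clause.
Satisfying assignments found: 4.

4


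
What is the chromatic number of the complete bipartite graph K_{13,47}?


K_{13,47} is bipartite by definition: the two parts are independent sets, with every edge crossing between them.
Color all vertices in one part with color 1 and all vertices in the other part with color 2.
Since the graph has at least one edge, one color does not suffice.
Chromatic number = 2.

2


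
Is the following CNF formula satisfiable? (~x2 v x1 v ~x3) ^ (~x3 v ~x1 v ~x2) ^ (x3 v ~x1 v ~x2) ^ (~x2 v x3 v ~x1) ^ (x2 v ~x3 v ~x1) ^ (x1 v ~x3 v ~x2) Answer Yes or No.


Check all 8 possible truth assignments.
Number of satisfying assignments found: 4.
The formula is satisfiable.

Yes


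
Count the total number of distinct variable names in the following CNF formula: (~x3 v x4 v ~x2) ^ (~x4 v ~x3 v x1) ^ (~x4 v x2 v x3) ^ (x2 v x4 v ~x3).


Identify each distinct variable in the formula.
Variables found: x1, x2, x3, x4.
Total distinct variables = 4.

4


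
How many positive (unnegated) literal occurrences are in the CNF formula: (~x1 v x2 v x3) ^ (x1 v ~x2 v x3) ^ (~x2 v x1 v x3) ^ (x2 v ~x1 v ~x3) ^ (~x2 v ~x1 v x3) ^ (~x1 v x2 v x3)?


Scan each clause for unnegated literals.
Clause 1: 2 positive; Clause 2: 2 positive; Clause 3: 2 positive; Clause 4: 1 positive; Clause 5: 1 positive; Clause 6: 2 positive.
Total positive literal occurrences = 10.

10


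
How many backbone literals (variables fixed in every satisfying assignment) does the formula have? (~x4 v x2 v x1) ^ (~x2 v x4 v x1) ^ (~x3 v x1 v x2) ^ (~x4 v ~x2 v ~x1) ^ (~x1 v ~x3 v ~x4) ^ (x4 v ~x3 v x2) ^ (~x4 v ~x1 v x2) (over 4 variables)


Find all satisfying assignments: 6 model(s).
Check which variables have the same value in every model.
No variable is fixed across all models.
Backbone size = 0.

0


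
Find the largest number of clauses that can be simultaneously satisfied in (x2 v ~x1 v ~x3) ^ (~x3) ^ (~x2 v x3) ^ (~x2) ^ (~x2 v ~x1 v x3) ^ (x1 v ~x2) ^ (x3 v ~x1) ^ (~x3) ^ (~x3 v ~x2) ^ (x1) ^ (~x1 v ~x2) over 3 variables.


Enumerate all 8 truth assignments.
For each, count how many of the 11 clauses are satisfied.
The formula is not fully satisfiable, so the maximum is below 11.
Maximum simultaneously satisfiable clauses = 10.

10


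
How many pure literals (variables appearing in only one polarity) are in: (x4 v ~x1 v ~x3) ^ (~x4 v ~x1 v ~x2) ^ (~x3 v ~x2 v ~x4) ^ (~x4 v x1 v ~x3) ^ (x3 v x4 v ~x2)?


A pure literal appears in only one polarity across all clauses.
Pure literals: x2 (negative only).
Count = 1.

1


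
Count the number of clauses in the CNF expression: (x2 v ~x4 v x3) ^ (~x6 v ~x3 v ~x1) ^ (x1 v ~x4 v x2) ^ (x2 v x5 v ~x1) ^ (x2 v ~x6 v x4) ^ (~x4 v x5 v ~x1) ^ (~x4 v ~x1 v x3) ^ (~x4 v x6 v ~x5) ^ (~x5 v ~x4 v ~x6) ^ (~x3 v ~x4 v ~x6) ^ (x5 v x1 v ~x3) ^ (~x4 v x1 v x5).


Each group enclosed in parentheses joined by ^ is one clause.
Counting the conjuncts: 12 clauses.

12


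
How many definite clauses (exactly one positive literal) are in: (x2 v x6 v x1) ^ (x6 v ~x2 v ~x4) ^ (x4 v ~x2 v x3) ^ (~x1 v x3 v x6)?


A definite clause has exactly one positive literal.
Clause 1: 3 positive -> not definite
Clause 2: 1 positive -> definite
Clause 3: 2 positive -> not definite
Clause 4: 2 positive -> not definite
Definite clause count = 1.

1


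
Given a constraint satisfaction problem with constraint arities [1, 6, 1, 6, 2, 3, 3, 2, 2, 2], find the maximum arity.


The arities are: 1, 6, 1, 6, 2, 3, 3, 2, 2, 2.
Scan for the maximum value.
Maximum arity = 6.

6


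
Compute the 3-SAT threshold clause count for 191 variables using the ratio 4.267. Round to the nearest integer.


The 3-SAT phase transition occurs at approximately 4.267 clauses per variable.
m = 4.267 * 191 = 814.997.
Rounded to nearest integer: 815.

815


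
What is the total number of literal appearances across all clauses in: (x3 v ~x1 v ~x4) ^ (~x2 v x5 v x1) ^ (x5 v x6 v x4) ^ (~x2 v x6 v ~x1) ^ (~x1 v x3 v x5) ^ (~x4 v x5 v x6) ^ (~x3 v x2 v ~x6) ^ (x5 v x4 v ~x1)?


Clause lengths: 3, 3, 3, 3, 3, 3, 3, 3.
Sum = 3 + 3 + 3 + 3 + 3 + 3 + 3 + 3 = 24.

24


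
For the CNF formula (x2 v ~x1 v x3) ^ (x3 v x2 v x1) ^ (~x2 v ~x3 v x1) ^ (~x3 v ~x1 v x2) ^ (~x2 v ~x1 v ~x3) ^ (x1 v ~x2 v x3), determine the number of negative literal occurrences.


Scan each clause for negated literals.
Clause 1: 1 negative; Clause 2: 0 negative; Clause 3: 2 negative; Clause 4: 2 negative; Clause 5: 3 negative; Clause 6: 1 negative.
Total negative literal occurrences = 9.

9


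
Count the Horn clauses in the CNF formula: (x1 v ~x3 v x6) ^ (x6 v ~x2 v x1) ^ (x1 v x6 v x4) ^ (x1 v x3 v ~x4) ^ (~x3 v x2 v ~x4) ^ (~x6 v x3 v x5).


A Horn clause has at most one positive literal.
Clause 1: 2 positive lit(s) -> not Horn
Clause 2: 2 positive lit(s) -> not Horn
Clause 3: 3 positive lit(s) -> not Horn
Clause 4: 2 positive lit(s) -> not Horn
Clause 5: 1 positive lit(s) -> Horn
Clause 6: 2 positive lit(s) -> not Horn
Total Horn clauses = 1.

1


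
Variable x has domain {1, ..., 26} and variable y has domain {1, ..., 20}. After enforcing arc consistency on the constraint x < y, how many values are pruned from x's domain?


For the constraint x < y, x needs a supporting value in y's domain.
x can be at most 19 (one less than y's maximum).
Valid x values from domain: 19 out of 26.
Pruned = 26 - 19 = 7.

7


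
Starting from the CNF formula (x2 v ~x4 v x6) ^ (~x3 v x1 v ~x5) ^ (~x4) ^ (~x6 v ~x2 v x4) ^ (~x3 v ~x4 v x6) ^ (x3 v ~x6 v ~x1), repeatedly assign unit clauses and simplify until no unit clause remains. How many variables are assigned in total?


Unit propagation repeatedly assigns the literal in any unit clause, then simplifies.
Assignments in order: x4 = F.
No further unit clauses remain.
Total variables assigned = 1.

1


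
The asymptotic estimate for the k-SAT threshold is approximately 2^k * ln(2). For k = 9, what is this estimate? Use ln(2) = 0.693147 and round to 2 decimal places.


Using the asymptotic formula: threshold ~ 2^k * ln(2).
2^9 = 512.
512 * 0.693147 = 354.89.

354.89


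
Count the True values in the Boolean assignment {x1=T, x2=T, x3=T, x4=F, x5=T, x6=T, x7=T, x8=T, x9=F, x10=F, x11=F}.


The weight is the number of variables assigned True.
True variables: x1, x2, x3, x5, x6, x7, x8.
Weight = 7.

7


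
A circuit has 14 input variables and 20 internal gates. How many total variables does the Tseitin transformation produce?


The Tseitin transformation introduces one auxiliary variable per gate.
Total variables = inputs + gates = 14 + 20 = 34.

34


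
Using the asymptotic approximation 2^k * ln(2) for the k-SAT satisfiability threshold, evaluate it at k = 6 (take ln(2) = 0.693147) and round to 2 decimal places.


Using the asymptotic formula: threshold ~ 2^k * ln(2).
2^6 = 64.
64 * 0.693147 = 44.36.

44.36


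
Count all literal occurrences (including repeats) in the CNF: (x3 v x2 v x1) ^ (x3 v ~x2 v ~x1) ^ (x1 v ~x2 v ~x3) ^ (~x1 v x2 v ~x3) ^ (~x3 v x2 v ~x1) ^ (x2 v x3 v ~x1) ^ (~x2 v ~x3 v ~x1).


Clause lengths: 3, 3, 3, 3, 3, 3, 3.
Sum = 3 + 3 + 3 + 3 + 3 + 3 + 3 = 21.

21


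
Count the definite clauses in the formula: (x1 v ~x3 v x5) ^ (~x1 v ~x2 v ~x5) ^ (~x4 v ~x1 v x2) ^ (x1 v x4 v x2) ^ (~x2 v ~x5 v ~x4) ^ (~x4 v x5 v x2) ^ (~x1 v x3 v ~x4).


A definite clause has exactly one positive literal.
Clause 1: 2 positive -> not definite
Clause 2: 0 positive -> not definite
Clause 3: 1 positive -> definite
Clause 4: 3 positive -> not definite
Clause 5: 0 positive -> not definite
Clause 6: 2 positive -> not definite
Clause 7: 1 positive -> definite
Definite clause count = 2.

2


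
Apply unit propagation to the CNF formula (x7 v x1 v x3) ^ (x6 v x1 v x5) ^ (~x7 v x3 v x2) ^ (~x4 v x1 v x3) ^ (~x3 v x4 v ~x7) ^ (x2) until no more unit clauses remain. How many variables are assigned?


Unit propagation repeatedly assigns the literal in any unit clause, then simplifies.
Assignments in order: x2 = T.
No further unit clauses remain.
Total variables assigned = 1.

1


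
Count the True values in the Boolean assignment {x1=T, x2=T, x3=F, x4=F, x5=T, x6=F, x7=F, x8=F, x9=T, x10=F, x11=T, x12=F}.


The weight is the number of variables assigned True.
True variables: x1, x2, x5, x9, x11.
Weight = 5.

5


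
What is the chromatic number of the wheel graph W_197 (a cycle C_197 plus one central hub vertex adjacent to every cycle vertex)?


W_197 consists of the cycle C_197 together with a hub vertex adjacent to every cycle vertex.
The cycle C_197 needs 3 colors (odd cycle -> 3).
The hub is adjacent to every cycle vertex, so it must receive a new color distinct from all of them.
Chromatic number = 3 + 1 = 4.

4


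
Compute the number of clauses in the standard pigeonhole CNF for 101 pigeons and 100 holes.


The PHP encoding has two parts:
1) At-least-one-hole clauses: 101 (one per pigeon, each with 100 literals).
2) At-most-one-pigeon-per-hole clauses: 100 holes * C(101,2) = 100 * 5050 = 505000.
Total clauses = 101 + 505000 = 505101.

505101


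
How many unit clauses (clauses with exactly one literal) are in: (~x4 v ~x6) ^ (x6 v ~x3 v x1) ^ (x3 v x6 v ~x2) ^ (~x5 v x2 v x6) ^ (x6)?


A unit clause contains exactly one literal.
Unit clauses found: (x6).
Count = 1.

1


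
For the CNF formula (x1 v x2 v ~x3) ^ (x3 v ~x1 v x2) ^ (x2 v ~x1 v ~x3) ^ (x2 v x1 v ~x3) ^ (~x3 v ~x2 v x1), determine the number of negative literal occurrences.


Scan each clause for negated literals.
Clause 1: 1 negative; Clause 2: 1 negative; Clause 3: 2 negative; Clause 4: 1 negative; Clause 5: 2 negative.
Total negative literal occurrences = 7.

7


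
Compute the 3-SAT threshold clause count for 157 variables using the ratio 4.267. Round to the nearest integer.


The 3-SAT phase transition occurs at approximately 4.267 clauses per variable.
m = 4.267 * 157 = 669.919.
Rounded to nearest integer: 670.

670


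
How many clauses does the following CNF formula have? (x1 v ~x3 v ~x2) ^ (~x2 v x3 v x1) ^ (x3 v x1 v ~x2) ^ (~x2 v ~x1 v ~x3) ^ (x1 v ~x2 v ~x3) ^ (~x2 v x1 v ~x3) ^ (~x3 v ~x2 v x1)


Each group enclosed in parentheses joined by ^ is one clause.
Counting the conjuncts: 7 clauses.

7


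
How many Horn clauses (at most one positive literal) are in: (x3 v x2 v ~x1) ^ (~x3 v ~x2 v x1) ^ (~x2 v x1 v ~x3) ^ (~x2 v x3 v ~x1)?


A Horn clause has at most one positive literal.
Clause 1: 2 positive lit(s) -> not Horn
Clause 2: 1 positive lit(s) -> Horn
Clause 3: 1 positive lit(s) -> Horn
Clause 4: 1 positive lit(s) -> Horn
Total Horn clauses = 3.

3


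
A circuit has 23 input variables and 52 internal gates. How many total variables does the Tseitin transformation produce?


The Tseitin transformation introduces one auxiliary variable per gate.
Total variables = inputs + gates = 23 + 52 = 75.

75


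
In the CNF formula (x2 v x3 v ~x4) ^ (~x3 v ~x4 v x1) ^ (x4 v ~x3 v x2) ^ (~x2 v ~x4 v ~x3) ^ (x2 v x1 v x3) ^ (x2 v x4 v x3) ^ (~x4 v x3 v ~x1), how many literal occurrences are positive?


Scan each clause for unnegated literals.
Clause 1: 2 positive; Clause 2: 1 positive; Clause 3: 2 positive; Clause 4: 0 positive; Clause 5: 3 positive; Clause 6: 3 positive; Clause 7: 1 positive.
Total positive literal occurrences = 12.

12


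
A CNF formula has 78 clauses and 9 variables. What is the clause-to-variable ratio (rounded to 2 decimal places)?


Clause-to-variable ratio = clauses / variables.
78 / 9 = 8.67.

8.67


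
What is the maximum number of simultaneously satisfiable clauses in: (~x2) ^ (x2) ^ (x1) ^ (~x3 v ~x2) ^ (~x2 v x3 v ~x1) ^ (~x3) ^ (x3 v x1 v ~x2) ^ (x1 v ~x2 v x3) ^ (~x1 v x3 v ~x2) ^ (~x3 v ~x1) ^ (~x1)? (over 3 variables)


Enumerate all 8 truth assignments.
For each, count how many of the 11 clauses are satisfied.
The formula is not fully satisfiable, so the maximum is below 11.
Maximum simultaneously satisfiable clauses = 9.

9


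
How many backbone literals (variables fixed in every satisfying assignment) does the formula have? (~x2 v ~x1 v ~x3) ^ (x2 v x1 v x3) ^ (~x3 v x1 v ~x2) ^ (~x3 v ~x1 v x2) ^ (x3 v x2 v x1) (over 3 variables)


Find all satisfying assignments: 4 model(s).
Check which variables have the same value in every model.
No variable is fixed across all models.
Backbone size = 0.

0


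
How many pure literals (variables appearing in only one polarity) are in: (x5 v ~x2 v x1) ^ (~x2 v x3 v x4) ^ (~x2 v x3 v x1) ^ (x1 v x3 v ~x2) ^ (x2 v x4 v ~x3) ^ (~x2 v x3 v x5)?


A pure literal appears in only one polarity across all clauses.
Pure literals: x1 (positive only), x4 (positive only), x5 (positive only).
Count = 3.

3


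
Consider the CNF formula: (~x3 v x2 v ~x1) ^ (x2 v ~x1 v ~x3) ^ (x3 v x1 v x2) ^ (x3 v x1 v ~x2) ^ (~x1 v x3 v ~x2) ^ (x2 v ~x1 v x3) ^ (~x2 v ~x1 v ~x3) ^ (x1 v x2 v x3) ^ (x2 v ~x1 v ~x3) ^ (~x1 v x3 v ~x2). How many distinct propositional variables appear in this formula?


Identify each distinct variable in the formula.
Variables found: x1, x2, x3.
Total distinct variables = 3.

3


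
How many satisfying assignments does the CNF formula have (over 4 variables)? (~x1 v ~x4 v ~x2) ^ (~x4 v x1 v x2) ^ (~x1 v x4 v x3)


Enumerate all 16 truth assignments over 4 variables.
Test each against every clause.
Satisfying assignments found: 10.

10


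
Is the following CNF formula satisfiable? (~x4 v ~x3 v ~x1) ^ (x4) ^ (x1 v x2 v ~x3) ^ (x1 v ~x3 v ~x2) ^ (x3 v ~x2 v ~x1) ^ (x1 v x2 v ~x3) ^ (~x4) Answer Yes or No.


Check all 16 possible truth assignments.
Number of satisfying assignments found: 0.
The formula is unsatisfiable.

No


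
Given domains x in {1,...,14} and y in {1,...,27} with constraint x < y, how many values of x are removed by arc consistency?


For the constraint x < y, x needs a supporting value in y's domain.
x can be at most 26 (one less than y's maximum).
Valid x values from domain: 14 out of 14.
Pruned = 14 - 14 = 0.

0


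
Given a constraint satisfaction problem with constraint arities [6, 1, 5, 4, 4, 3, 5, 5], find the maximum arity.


The arities are: 6, 1, 5, 4, 4, 3, 5, 5.
Scan for the maximum value.
Maximum arity = 6.

6


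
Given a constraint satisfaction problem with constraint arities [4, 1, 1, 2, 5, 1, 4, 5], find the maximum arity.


The arities are: 4, 1, 1, 2, 5, 1, 4, 5.
Scan for the maximum value.
Maximum arity = 5.

5


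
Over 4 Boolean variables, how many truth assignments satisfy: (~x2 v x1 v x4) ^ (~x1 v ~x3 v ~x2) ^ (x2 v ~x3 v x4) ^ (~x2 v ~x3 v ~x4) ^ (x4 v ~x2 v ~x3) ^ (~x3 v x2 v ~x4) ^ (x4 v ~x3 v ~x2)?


Enumerate all 16 truth assignments over 4 variables.
Test each against every clause.
Satisfying assignments found: 7.

7


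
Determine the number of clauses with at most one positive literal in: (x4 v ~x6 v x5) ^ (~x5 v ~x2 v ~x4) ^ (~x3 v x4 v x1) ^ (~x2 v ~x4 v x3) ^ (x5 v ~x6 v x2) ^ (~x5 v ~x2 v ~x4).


A Horn clause has at most one positive literal.
Clause 1: 2 positive lit(s) -> not Horn
Clause 2: 0 positive lit(s) -> Horn
Clause 3: 2 positive lit(s) -> not Horn
Clause 4: 1 positive lit(s) -> Horn
Clause 5: 2 positive lit(s) -> not Horn
Clause 6: 0 positive lit(s) -> Horn
Total Horn clauses = 3.

3


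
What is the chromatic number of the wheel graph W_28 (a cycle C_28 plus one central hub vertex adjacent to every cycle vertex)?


W_28 consists of the cycle C_28 together with a hub vertex adjacent to every cycle vertex.
The cycle C_28 needs 2 colors (even cycle -> 2).
The hub is adjacent to every cycle vertex, so it must receive a new color distinct from all of them.
Chromatic number = 2 + 1 = 3.

3


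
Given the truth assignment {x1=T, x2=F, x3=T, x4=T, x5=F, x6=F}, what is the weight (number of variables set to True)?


The weight is the number of variables assigned True.
True variables: x1, x3, x4.
Weight = 3.

3


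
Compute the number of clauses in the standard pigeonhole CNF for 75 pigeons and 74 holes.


The PHP encoding has two parts:
1) At-least-one-hole clauses: 75 (one per pigeon, each with 74 literals).
2) At-most-one-pigeon-per-hole clauses: 74 holes * C(75,2) = 74 * 2775 = 205350.
Total clauses = 75 + 205350 = 205425.

205425


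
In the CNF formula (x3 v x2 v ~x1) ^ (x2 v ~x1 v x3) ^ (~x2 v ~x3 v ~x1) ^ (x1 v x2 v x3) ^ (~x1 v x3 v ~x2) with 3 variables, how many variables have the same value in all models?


Find all satisfying assignments: 4 model(s).
Check which variables have the same value in every model.
No variable is fixed across all models.
Backbone size = 0.

0


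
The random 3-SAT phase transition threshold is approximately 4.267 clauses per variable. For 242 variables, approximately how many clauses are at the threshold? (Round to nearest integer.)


The 3-SAT phase transition occurs at approximately 4.267 clauses per variable.
m = 4.267 * 242 = 1032.614.
Rounded to nearest integer: 1033.

1033


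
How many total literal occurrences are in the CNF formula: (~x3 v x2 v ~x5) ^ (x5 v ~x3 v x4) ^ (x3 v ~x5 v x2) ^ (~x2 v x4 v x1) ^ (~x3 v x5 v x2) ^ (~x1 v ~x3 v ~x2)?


Clause lengths: 3, 3, 3, 3, 3, 3.
Sum = 3 + 3 + 3 + 3 + 3 + 3 = 18.

18


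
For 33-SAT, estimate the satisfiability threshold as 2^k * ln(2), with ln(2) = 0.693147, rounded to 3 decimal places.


Using the asymptotic formula: threshold ~ 2^k * ln(2).
2^33 = 8589934592.
8589934592 * 0.693147 = 5954087392.641.

5954087392.641


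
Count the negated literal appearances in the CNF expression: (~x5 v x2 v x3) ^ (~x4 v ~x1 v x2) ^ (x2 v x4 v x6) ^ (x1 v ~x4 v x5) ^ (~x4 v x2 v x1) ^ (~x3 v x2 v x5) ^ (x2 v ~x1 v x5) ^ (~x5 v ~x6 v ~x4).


Scan each clause for negated literals.
Clause 1: 1 negative; Clause 2: 2 negative; Clause 3: 0 negative; Clause 4: 1 negative; Clause 5: 1 negative; Clause 6: 1 negative; Clause 7: 1 negative; Clause 8: 3 negative.
Total negative literal occurrences = 10.

10


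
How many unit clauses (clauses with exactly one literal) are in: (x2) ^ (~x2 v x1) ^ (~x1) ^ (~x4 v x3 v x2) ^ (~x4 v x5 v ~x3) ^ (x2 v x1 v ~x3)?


A unit clause contains exactly one literal.
Unit clauses found: (x2), (~x1).
Count = 2.

2


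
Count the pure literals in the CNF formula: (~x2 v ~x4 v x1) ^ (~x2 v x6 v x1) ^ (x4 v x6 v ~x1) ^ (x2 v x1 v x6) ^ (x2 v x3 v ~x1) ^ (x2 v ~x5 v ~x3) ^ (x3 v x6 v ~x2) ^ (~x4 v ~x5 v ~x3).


A pure literal appears in only one polarity across all clauses.
Pure literals: x5 (negative only), x6 (positive only).
Count = 2.

2


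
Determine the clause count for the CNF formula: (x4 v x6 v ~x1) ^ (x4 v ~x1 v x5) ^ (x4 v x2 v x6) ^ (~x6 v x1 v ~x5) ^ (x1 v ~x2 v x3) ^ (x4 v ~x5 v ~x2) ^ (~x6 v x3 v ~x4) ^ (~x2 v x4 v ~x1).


Each group enclosed in parentheses joined by ^ is one clause.
Counting the conjuncts: 8 clauses.

8


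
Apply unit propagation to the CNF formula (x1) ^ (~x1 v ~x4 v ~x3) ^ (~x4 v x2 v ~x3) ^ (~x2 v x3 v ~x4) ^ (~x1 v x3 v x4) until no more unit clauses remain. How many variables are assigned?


Unit propagation repeatedly assigns the literal in any unit clause, then simplifies.
Assignments in order: x1 = T.
No further unit clauses remain.
Total variables assigned = 1.

1


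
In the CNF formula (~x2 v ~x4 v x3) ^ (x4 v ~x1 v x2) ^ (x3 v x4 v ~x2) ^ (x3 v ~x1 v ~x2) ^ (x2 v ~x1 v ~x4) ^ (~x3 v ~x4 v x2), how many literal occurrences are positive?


Scan each clause for unnegated literals.
Clause 1: 1 positive; Clause 2: 2 positive; Clause 3: 2 positive; Clause 4: 1 positive; Clause 5: 1 positive; Clause 6: 1 positive.
Total positive literal occurrences = 8.

8


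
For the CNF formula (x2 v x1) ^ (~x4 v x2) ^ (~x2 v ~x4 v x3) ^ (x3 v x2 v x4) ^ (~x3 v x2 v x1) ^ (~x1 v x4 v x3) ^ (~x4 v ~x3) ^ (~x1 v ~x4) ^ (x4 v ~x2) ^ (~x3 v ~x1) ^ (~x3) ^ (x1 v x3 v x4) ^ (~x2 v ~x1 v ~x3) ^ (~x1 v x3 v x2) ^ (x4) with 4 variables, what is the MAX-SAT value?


Enumerate all 16 truth assignments.
For each, count how many of the 15 clauses are satisfied.
The formula is not fully satisfiable, so the maximum is below 15.
Maximum simultaneously satisfiable clauses = 14.

14


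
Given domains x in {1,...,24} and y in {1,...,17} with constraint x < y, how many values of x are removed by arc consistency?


For the constraint x < y, x needs a supporting value in y's domain.
x can be at most 16 (one less than y's maximum).
Valid x values from domain: 16 out of 24.
Pruned = 24 - 16 = 8.

8


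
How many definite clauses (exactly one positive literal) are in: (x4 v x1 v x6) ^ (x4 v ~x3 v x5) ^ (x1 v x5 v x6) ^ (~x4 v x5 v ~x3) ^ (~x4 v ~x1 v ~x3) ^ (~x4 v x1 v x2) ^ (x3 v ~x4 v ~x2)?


A definite clause has exactly one positive literal.
Clause 1: 3 positive -> not definite
Clause 2: 2 positive -> not definite
Clause 3: 3 positive -> not definite
Clause 4: 1 positive -> definite
Clause 5: 0 positive -> not definite
Clause 6: 2 positive -> not definite
Clause 7: 1 positive -> definite
Definite clause count = 2.

2


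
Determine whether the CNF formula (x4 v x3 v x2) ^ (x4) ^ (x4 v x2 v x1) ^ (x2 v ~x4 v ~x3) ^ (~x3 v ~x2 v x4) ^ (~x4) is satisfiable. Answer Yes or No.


Check all 16 possible truth assignments.
Number of satisfying assignments found: 0.
The formula is unsatisfiable.

No


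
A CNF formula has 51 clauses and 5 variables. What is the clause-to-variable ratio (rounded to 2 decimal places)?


Clause-to-variable ratio = clauses / variables.
51 / 5 = 10.2.

10.2


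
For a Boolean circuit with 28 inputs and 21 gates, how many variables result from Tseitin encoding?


The Tseitin transformation introduces one auxiliary variable per gate.
Total variables = inputs + gates = 28 + 21 = 49.

49


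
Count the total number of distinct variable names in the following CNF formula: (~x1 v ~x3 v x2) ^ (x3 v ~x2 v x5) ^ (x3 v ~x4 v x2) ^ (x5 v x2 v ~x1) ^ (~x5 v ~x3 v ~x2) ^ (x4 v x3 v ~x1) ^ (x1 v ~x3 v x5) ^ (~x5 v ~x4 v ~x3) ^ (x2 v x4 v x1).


Identify each distinct variable in the formula.
Variables found: x1, x2, x3, x4, x5.
Total distinct variables = 5.

5


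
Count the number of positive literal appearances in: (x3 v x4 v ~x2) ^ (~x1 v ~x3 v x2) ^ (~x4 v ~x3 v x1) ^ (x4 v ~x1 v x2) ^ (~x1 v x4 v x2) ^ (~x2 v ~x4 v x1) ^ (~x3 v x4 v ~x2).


Scan each clause for unnegated literals.
Clause 1: 2 positive; Clause 2: 1 positive; Clause 3: 1 positive; Clause 4: 2 positive; Clause 5: 2 positive; Clause 6: 1 positive; Clause 7: 1 positive.
Total positive literal occurrences = 10.

10


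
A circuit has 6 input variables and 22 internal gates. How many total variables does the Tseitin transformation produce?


The Tseitin transformation introduces one auxiliary variable per gate.
Total variables = inputs + gates = 6 + 22 = 28.

28


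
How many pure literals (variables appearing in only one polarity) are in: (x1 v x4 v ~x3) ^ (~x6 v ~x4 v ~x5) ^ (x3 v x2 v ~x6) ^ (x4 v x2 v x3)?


A pure literal appears in only one polarity across all clauses.
Pure literals: x1 (positive only), x2 (positive only), x5 (negative only), x6 (negative only).
Count = 4.

4


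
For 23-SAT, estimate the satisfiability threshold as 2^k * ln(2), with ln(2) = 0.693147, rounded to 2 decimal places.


Using the asymptotic formula: threshold ~ 2^k * ln(2).
2^23 = 8388608.
8388608 * 0.693147 = 5814538.47.

5814538.47


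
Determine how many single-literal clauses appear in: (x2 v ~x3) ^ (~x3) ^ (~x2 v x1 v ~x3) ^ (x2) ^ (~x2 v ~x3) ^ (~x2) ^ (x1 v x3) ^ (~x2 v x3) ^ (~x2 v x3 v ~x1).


A unit clause contains exactly one literal.
Unit clauses found: (~x3), (x2), (~x2).
Count = 3.

3


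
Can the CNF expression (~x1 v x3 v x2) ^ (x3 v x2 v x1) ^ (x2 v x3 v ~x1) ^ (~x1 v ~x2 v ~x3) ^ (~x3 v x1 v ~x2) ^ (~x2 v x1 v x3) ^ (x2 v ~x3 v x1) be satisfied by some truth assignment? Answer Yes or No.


Check all 8 possible truth assignments.
Number of satisfying assignments found: 2.
The formula is satisfiable.

Yes


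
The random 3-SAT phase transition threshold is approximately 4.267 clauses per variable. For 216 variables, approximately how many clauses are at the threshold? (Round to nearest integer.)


The 3-SAT phase transition occurs at approximately 4.267 clauses per variable.
m = 4.267 * 216 = 921.672.
Rounded to nearest integer: 922.

922


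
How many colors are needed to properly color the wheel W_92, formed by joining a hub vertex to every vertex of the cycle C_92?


W_92 consists of the cycle C_92 together with a hub vertex adjacent to every cycle vertex.
The cycle C_92 needs 2 colors (even cycle -> 2).
The hub is adjacent to every cycle vertex, so it must receive a new color distinct from all of them.
Chromatic number = 2 + 1 = 3.

3


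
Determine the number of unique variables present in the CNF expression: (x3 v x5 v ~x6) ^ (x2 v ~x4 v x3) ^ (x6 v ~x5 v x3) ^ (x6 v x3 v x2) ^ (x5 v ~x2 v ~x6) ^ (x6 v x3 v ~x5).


Identify each distinct variable in the formula.
Variables found: x2, x3, x4, x5, x6.
Total distinct variables = 5.

5


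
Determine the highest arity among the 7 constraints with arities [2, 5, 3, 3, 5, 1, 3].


The arities are: 2, 5, 3, 3, 5, 1, 3.
Scan for the maximum value.
Maximum arity = 5.

5


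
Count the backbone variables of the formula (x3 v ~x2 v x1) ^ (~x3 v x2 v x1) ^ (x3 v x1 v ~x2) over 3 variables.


Find all satisfying assignments: 6 model(s).
Check which variables have the same value in every model.
No variable is fixed across all models.
Backbone size = 0.

0


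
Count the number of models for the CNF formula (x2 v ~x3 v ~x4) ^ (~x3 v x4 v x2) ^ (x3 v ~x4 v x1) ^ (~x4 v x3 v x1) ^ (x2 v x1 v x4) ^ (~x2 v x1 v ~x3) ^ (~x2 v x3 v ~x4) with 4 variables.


Enumerate all 16 truth assignments over 4 variables.
Test each against every clause.
Satisfying assignments found: 6.

6


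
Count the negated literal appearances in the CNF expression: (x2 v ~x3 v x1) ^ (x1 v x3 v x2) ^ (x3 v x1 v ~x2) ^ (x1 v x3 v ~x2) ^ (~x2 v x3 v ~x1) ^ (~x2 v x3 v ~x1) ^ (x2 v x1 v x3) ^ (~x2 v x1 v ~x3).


Scan each clause for negated literals.
Clause 1: 1 negative; Clause 2: 0 negative; Clause 3: 1 negative; Clause 4: 1 negative; Clause 5: 2 negative; Clause 6: 2 negative; Clause 7: 0 negative; Clause 8: 2 negative.
Total negative literal occurrences = 9.

9


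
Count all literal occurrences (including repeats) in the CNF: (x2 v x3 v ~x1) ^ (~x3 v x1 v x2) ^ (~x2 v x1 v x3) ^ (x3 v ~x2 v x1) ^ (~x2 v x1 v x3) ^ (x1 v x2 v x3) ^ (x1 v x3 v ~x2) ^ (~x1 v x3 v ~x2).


Clause lengths: 3, 3, 3, 3, 3, 3, 3, 3.
Sum = 3 + 3 + 3 + 3 + 3 + 3 + 3 + 3 = 24.

24


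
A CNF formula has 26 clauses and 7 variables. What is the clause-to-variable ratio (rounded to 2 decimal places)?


Clause-to-variable ratio = clauses / variables.
26 / 7 = 3.71.

3.71


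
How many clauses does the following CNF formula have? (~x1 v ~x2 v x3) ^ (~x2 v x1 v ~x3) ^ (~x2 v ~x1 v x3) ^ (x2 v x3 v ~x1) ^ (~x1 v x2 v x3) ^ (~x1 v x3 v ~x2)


Each group enclosed in parentheses joined by ^ is one clause.
Counting the conjuncts: 6 clauses.

6


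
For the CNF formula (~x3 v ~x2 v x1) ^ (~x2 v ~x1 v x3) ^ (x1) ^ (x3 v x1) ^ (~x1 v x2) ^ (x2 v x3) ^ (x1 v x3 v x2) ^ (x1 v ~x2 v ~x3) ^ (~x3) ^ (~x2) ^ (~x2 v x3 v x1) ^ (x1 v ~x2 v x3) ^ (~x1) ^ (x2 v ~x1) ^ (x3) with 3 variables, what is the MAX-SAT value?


Enumerate all 8 truth assignments.
For each, count how many of the 15 clauses are satisfied.
The formula is not fully satisfiable, so the maximum is below 15.
Maximum simultaneously satisfiable clauses = 13.

13


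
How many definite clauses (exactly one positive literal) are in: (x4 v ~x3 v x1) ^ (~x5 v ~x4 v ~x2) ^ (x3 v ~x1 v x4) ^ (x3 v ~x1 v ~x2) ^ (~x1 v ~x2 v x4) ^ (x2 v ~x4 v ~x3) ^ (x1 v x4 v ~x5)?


A definite clause has exactly one positive literal.
Clause 1: 2 positive -> not definite
Clause 2: 0 positive -> not definite
Clause 3: 2 positive -> not definite
Clause 4: 1 positive -> definite
Clause 5: 1 positive -> definite
Clause 6: 1 positive -> definite
Clause 7: 2 positive -> not definite
Definite clause count = 3.

3


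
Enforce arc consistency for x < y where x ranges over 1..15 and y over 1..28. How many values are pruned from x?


For the constraint x < y, x needs a supporting value in y's domain.
x can be at most 27 (one less than y's maximum).
Valid x values from domain: 15 out of 15.
Pruned = 15 - 15 = 0.

0


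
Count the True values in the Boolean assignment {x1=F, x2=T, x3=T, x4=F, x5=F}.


The weight is the number of variables assigned True.
True variables: x2, x3.
Weight = 2.

2


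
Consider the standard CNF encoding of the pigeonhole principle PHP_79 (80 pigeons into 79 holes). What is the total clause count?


The PHP encoding has two parts:
1) At-least-one-hole clauses: 80 (one per pigeon, each with 79 literals).
2) At-most-one-pigeon-per-hole clauses: 79 holes * C(80,2) = 79 * 3160 = 249640.
Total clauses = 80 + 249640 = 249720.

249720


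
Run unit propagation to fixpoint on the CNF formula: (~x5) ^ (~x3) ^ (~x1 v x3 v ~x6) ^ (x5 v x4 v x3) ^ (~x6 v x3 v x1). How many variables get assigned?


Unit propagation repeatedly assigns the literal in any unit clause, then simplifies.
Assignments in order: x5 = F, x3 = F, x4 = T.
No further unit clauses remain.
Total variables assigned = 3.

3


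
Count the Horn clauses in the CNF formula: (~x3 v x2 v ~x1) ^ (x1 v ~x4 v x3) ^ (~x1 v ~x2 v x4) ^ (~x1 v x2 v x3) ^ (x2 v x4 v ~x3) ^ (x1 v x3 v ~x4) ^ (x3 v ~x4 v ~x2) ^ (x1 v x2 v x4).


A Horn clause has at most one positive literal.
Clause 1: 1 positive lit(s) -> Horn
Clause 2: 2 positive lit(s) -> not Horn
Clause 3: 1 positive lit(s) -> Horn
Clause 4: 2 positive lit(s) -> not Horn
Clause 5: 2 positive lit(s) -> not Horn
Clause 6: 2 positive lit(s) -> not Horn
Clause 7: 1 positive lit(s) -> Horn
Clause 8: 3 positive lit(s) -> not Horn
Total Horn clauses = 3.

3


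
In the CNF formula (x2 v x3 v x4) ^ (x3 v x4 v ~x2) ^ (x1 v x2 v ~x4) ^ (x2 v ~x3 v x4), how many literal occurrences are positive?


Scan each clause for unnegated literals.
Clause 1: 3 positive; Clause 2: 2 positive; Clause 3: 2 positive; Clause 4: 2 positive.
Total positive literal occurrences = 9.

9


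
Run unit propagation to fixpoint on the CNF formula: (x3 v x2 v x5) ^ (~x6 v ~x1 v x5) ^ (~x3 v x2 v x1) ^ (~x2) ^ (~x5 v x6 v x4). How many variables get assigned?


Unit propagation repeatedly assigns the literal in any unit clause, then simplifies.
Assignments in order: x2 = F.
No further unit clauses remain.
Total variables assigned = 1.

1


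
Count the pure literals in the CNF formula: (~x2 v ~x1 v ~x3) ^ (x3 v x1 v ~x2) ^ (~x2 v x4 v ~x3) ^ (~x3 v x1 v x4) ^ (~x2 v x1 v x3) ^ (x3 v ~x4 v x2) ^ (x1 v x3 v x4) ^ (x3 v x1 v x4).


A pure literal appears in only one polarity across all clauses.
No pure literals found.
Count = 0.

0


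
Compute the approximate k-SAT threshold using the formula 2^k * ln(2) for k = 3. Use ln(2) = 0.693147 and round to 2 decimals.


Using the asymptotic formula: threshold ~ 2^k * ln(2).
2^3 = 8.
8 * 0.693147 = 5.55.

5.55


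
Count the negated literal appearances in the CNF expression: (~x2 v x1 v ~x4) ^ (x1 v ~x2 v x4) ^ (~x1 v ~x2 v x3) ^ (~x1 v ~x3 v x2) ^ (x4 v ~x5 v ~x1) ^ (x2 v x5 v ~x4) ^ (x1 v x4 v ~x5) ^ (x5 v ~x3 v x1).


Scan each clause for negated literals.
Clause 1: 2 negative; Clause 2: 1 negative; Clause 3: 2 negative; Clause 4: 2 negative; Clause 5: 2 negative; Clause 6: 1 negative; Clause 7: 1 negative; Clause 8: 1 negative.
Total negative literal occurrences = 12.

12


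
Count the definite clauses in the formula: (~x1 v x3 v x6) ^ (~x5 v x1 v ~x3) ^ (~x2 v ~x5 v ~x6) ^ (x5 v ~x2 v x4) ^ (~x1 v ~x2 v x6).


A definite clause has exactly one positive literal.
Clause 1: 2 positive -> not definite
Clause 2: 1 positive -> definite
Clause 3: 0 positive -> not definite
Clause 4: 2 positive -> not definite
Clause 5: 1 positive -> definite
Definite clause count = 2.

2


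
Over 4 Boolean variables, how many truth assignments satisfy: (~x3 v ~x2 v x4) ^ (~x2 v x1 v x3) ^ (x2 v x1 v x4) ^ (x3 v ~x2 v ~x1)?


Enumerate all 16 truth assignments over 4 variables.
Test each against every clause.
Satisfying assignments found: 8.

8


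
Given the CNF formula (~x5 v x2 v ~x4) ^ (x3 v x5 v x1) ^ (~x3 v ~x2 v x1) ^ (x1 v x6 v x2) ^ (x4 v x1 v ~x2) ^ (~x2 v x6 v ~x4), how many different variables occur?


Identify each distinct variable in the formula.
Variables found: x1, x2, x3, x4, x5, x6.
Total distinct variables = 6.

6


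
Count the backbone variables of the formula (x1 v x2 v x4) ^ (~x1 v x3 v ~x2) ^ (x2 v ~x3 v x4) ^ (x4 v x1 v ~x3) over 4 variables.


Find all satisfying assignments: 10 model(s).
Check which variables have the same value in every model.
No variable is fixed across all models.
Backbone size = 0.

0


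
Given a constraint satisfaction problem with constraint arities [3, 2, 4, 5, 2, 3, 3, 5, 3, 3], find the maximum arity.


The arities are: 3, 2, 4, 5, 2, 3, 3, 5, 3, 3.
Scan for the maximum value.
Maximum arity = 5.

5
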